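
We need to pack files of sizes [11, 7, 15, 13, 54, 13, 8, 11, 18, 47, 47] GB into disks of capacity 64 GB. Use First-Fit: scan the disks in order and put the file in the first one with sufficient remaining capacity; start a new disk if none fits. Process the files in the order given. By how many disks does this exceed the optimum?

1

First-Fit: [11,7,15,13,13] [54,8] [11,18] [47] [47] → 5 disks.
Total size 244 GB; any packing needs at least ⌈244/64⌉ = 4 disks.
An optimal packing achieves that bound: [54,8] [47,15] [47,13] [18,13,11,11,7] → 4 disks.
Excess: 5 − 4 = 1.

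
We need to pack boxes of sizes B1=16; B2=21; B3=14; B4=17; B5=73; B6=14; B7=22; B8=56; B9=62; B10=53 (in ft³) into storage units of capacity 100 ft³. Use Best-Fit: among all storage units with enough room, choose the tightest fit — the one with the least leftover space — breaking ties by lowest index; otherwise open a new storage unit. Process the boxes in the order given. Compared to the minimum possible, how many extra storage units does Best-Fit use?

Best-Fit: [16,21,14,17,22] [73,14] [56] [62] [53] → 5 storage units.
Total size 348 ft³; any packing needs at least ⌈348/100⌉ = 4 storage units.
An optimal packing achieves that bound: [73,22] [62,21,17] [56,16,14,14] [53] → 4 storage units.
Excess: 5 − 4 = 1.

1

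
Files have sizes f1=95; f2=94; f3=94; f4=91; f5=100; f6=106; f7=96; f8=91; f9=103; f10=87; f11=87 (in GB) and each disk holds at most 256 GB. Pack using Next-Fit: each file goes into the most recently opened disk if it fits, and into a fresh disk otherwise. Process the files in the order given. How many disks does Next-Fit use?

6

Put f1 (95 GB) in disk 1; 161 GB remain.
Put f2 (94 GB) in disk 1; 67 GB remain.
Put f3 (94 GB) in disk 2; 162 GB remain.
Put f4 (91 GB) in disk 2; 71 GB remain.
Put f5 (100 GB) in disk 3; 156 GB remain.
Put f6 (106 GB) in disk 3; 50 GB remain.
Put f7 (96 GB) in disk 4; 160 GB remain.
Put f8 (91 GB) in disk 4; 69 GB remain.
Put f9 (103 GB) in disk 5; 153 GB remain.
Put f10 (87 GB) in disk 5; 66 GB remain.
Put f11 (87 GB) in disk 6; 169 GB remain.
Final disks: [95,94] [94,91] [100,106] [96,91] [103,87] [87].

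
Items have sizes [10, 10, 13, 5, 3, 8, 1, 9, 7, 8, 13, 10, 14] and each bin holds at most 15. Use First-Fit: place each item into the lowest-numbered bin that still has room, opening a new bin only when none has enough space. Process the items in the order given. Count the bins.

9 bins

bin 1: place 10, 5 left
bin 2: place 10, 5 left
bin 3: place 13, 2 left
bin 1: place 5, 0 left
bin 2: place 3, 2 left
bin 4: place 8, 7 left
bin 2: place 1, 1 left
bin 5: place 9, 6 left
bin 4: place 7, 0 left
bin 6: place 8, 7 left
bin 7: place 13, 2 left
bin 8: place 10, 5 left
bin 9: place 14, 1 left
Final bins: [10,5] [10,3,1] [13] [8,7] [9] [8] [13] [10] [14].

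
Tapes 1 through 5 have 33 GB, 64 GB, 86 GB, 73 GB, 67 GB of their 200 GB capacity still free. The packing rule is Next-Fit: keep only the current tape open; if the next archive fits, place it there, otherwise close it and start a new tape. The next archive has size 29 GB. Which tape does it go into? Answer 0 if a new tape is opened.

5

Next-Fit only looks at tape 5, which has 67 GB free.
29 GB fits there.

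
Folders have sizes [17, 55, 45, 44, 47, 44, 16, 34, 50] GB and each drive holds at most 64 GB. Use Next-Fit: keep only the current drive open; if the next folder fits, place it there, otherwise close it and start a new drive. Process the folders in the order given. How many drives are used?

drive 1: place 17 GB, 47 GB left
drive 2: place 55 GB, 9 GB left
drive 3: place 45 GB, 19 GB left
drive 4: place 44 GB, 20 GB left
drive 5: place 47 GB, 17 GB left
drive 6: place 44 GB, 20 GB left
drive 6: place 16 GB, 4 GB left
drive 7: place 34 GB, 30 GB left
drive 8: place 50 GB, 14 GB left
Final drives: [17] [55] [45] [44] [47] [44,16] [34] [50].

8 drives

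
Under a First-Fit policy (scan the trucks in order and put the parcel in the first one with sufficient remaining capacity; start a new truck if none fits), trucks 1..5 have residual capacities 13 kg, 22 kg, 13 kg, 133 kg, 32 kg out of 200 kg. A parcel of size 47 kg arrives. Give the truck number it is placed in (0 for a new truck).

4

Trucks with room: truck 4 (133 kg).
The first with room is truck 4.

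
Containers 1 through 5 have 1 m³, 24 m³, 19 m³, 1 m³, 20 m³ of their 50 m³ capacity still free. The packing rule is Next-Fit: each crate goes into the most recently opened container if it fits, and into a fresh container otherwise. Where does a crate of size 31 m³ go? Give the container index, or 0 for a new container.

0

Next-Fit only looks at container 5, which has 20 m³ free.
31 m³ does not fit, so a new container is opened.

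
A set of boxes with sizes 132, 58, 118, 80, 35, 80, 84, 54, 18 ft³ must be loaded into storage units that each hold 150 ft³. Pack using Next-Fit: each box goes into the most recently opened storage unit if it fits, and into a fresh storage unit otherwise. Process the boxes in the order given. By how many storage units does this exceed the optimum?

Next-Fit: [132] [58] [118] [80,35] [80] [84,54] [18] → 7 storage units.
Total size 659 ft³; any packing needs at least ⌈659/150⌉ = 5 storage units.
An optimal packing achieves that bound: [132,18] [118] [84,58] [80,54] [80,35] → 5 storage units.
Excess: 7 − 5 = 2.

2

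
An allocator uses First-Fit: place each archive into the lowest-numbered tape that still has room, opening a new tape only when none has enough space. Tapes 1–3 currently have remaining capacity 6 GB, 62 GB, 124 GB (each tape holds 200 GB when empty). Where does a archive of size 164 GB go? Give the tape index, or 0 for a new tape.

No tape has ≥ 164 GB free, so a new tape is opened.

0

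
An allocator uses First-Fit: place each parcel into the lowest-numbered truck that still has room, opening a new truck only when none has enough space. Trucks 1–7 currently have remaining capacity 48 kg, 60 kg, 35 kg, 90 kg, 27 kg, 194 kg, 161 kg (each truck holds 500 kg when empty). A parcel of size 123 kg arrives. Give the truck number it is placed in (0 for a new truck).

6

Trucks with room: truck 6 (194 kg), truck 7 (161 kg).
The first with room is truck 6.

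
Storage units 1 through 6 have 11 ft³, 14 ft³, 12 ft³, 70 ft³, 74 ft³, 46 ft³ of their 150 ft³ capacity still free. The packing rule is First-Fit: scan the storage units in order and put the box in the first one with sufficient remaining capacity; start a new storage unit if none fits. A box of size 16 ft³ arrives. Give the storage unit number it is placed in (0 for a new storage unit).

Storage units with room: storage unit 4 (70 ft³), storage unit 5 (74 ft³), storage unit 6 (46 ft³).
The first with room is storage unit 4.

4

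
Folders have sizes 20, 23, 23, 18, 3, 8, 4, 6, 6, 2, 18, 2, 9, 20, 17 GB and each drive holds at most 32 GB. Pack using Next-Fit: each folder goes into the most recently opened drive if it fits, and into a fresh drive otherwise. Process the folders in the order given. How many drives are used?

8 drives

drive 1: place 20 GB, 12 GB left
drive 2: place 23 GB, 9 GB left
drive 3: place 23 GB, 9 GB left
drive 4: place 18 GB, 14 GB left
drive 4: place 3 GB, 11 GB left
drive 4: place 8 GB, 3 GB left
drive 5: place 4 GB, 28 GB left
drive 5: place 6 GB, 22 GB left
drive 5: place 6 GB, 16 GB left
drive 5: place 2 GB, 14 GB left
drive 6: place 18 GB, 14 GB left
drive 6: place 2 GB, 12 GB left
drive 6: place 9 GB, 3 GB left
drive 7: place 20 GB, 12 GB left
drive 8: place 17 GB, 15 GB left
Final drives: [20] [23] [23] [18,3,8] [4,6,6,2] [18,2,9] [20] [17].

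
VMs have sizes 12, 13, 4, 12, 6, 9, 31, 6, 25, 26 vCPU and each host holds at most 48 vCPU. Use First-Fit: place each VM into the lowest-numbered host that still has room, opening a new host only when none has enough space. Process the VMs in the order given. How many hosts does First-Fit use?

12 vCPU → host 1 (remaining 36 vCPU)
13 vCPU → host 1 (remaining 23 vCPU)
4 vCPU → host 1 (remaining 19 vCPU)
12 vCPU → host 1 (remaining 7 vCPU)
6 vCPU → host 1 (remaining 1 vCPU)
9 vCPU → host 2 (remaining 39 vCPU)
31 vCPU → host 2 (remaining 8 vCPU)
6 vCPU → host 2 (remaining 2 vCPU)
25 vCPU → host 3 (remaining 23 vCPU)
26 vCPU → host 4 (remaining 22 vCPU)
Final hosts: [12,13,4,12,6] [9,31,6] [25] [26].

4 hosts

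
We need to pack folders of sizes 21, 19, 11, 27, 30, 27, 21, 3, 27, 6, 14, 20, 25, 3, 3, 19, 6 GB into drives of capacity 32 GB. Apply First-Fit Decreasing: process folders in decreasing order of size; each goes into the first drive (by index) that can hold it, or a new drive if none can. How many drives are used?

Sorted descending: 30, 27, 27, 27, 25, 21, 21, 20, 19, 19, 14, 11, 6, 6, 3, 3, 3.
drive 1: place 30 GB, 2 GB left
drive 2: place 27 GB, 5 GB left
drive 3: place 27 GB, 5 GB left
drive 4: place 27 GB, 5 GB left
drive 5: place 25 GB, 7 GB left
drive 6: place 21 GB, 11 GB left
drive 7: place 21 GB, 11 GB left
drive 8: place 20 GB, 12 GB left
drive 9: place 19 GB, 13 GB left
drive 10: place 19 GB, 13 GB left
drive 11: place 14 GB, 18 GB left
drive 6: place 11 GB, 0 GB left
drive 5: place 6 GB, 1 GB left
drive 7: place 6 GB, 5 GB left
drive 2: place 3 GB, 2 GB left
drive 3: place 3 GB, 2 GB left
drive 4: place 3 GB, 2 GB left
Final drives: [30] [27,3] [27,3] [27,3] [25,6] [21,11] [21,6] [20] [19] [19] [14].

11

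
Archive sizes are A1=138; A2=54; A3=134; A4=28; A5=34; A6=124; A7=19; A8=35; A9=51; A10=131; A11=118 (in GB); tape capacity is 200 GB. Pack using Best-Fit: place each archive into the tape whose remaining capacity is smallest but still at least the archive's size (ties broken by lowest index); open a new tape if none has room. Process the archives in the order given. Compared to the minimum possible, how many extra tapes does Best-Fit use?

Best-Fit: [138,54] [134,28,34] [124,19,35] [51,131] [118] → 5 tapes.
Total size 866 GB; any packing needs at least ⌈866/200⌉ = 5 tapes.
So 5 is already optimal.

0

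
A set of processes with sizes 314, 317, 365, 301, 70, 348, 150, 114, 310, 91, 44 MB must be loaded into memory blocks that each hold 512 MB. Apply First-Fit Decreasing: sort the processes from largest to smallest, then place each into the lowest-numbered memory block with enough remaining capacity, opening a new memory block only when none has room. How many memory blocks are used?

6

Sorted descending: 365, 348, 317, 314, 310, 301, 150, 114, 91, 70, 44.
365 MB → memory block 1 (remaining 147 MB)
348 MB → memory block 2 (remaining 164 MB)
317 MB → memory block 3 (remaining 195 MB)
314 MB → memory block 4 (remaining 198 MB)
310 MB → memory block 5 (remaining 202 MB)
301 MB → memory block 6 (remaining 211 MB)
150 MB → memory block 2 (remaining 14 MB)
114 MB → memory block 1 (remaining 33 MB)
91 MB → memory block 3 (remaining 104 MB)
70 MB → memory block 3 (remaining 34 MB)
44 MB → memory block 4 (remaining 154 MB)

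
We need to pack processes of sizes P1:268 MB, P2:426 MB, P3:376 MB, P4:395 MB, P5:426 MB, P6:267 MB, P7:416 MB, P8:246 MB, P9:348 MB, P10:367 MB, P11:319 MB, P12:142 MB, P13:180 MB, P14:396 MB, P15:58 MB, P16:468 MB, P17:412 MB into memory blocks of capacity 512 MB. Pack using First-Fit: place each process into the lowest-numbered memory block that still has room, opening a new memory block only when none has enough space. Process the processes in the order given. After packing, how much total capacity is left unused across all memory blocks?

memory block 1: place P1 (268 MB), 244 MB left
memory block 2: place P2 (426 MB), 86 MB left
memory block 3: place P3 (376 MB), 136 MB left
memory block 4: place P4 (395 MB), 117 MB left
memory block 5: place P5 (426 MB), 86 MB left
memory block 6: place P6 (267 MB), 245 MB left
memory block 7: place P7 (416 MB), 96 MB left
memory block 8: place P8 (246 MB), 266 MB left
memory block 9: place P9 (348 MB), 164 MB left
memory block 10: place P10 (367 MB), 145 MB left
memory block 11: place P11 (319 MB), 193 MB left
memory block 1: place P12 (142 MB), 102 MB left
memory block 6: place P13 (180 MB), 65 MB left
memory block 12: place P14 (396 MB), 116 MB left
memory block 1: place P15 (58 MB), 44 MB left
memory block 13: place P16 (468 MB), 44 MB left
memory block 14: place P17 (412 MB), 100 MB left
14 memory blocks × 512 MB = 7168 MB; used 5510 MB; unused 1658 MB.

1658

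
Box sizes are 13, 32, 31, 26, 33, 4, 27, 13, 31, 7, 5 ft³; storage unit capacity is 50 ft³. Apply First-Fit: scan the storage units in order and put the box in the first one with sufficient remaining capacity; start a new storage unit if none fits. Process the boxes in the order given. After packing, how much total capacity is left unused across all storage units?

78

Put 13 ft³ in storage unit 1; 37 ft³ remain.
Put 32 ft³ in storage unit 1; 5 ft³ remain.
Put 31 ft³ in storage unit 2; 19 ft³ remain.
Put 26 ft³ in storage unit 3; 24 ft³ remain.
Put 33 ft³ in storage unit 4; 17 ft³ remain.
Put 4 ft³ in storage unit 1; 1 ft³ remain.
Put 27 ft³ in storage unit 5; 23 ft³ remain.
Put 13 ft³ in storage unit 2; 6 ft³ remain.
Put 31 ft³ in storage unit 6; 19 ft³ remain.
Put 7 ft³ in storage unit 3; 17 ft³ remain.
Put 5 ft³ in storage unit 2; 1 ft³ remain.
6 storage units × 50 ft³ = 300 ft³; used 222 ft³; unused 78 ft³.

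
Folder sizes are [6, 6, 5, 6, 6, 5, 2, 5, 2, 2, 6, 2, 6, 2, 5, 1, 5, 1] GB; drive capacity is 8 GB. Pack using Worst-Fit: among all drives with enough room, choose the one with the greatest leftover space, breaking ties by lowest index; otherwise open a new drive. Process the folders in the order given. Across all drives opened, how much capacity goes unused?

drive 1: place 6 GB, 2 GB left
drive 2: place 6 GB, 2 GB left
drive 3: place 5 GB, 3 GB left
drive 4: place 6 GB, 2 GB left
drive 5: place 6 GB, 2 GB left
drive 6: place 5 GB, 3 GB left
drive 3: place 2 GB, 1 GB left
drive 7: place 5 GB, 3 GB left
drive 6: place 2 GB, 1 GB left
drive 7: place 2 GB, 1 GB left
drive 8: place 6 GB, 2 GB left
drive 1: place 2 GB, 0 GB left
drive 9: place 6 GB, 2 GB left
drive 2: place 2 GB, 0 GB left
drive 10: place 5 GB, 3 GB left
drive 10: place 1 GB, 2 GB left
drive 11: place 5 GB, 3 GB left
drive 11: place 1 GB, 2 GB left
11 drives × 8 GB = 88 GB; used 73 GB; unused 15 GB.

15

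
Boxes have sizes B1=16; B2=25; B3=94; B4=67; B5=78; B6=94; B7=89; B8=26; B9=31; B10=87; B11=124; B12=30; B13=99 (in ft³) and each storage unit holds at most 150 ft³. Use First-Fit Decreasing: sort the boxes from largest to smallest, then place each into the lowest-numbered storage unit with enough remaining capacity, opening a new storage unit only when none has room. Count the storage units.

7 storage units

Sorted descending: 124, 99, 94, 94, 89, 87, 78, 67, 31, 30, 26, 25, 16.
124 ft³ → storage unit 1 (remaining 26 ft³)
99 ft³ → storage unit 2 (remaining 51 ft³)
94 ft³ → storage unit 3 (remaining 56 ft³)
94 ft³ → storage unit 4 (remaining 56 ft³)
89 ft³ → storage unit 5 (remaining 61 ft³)
87 ft³ → storage unit 6 (remaining 63 ft³)
78 ft³ → storage unit 7 (remaining 72 ft³)
67 ft³ → storage unit 7 (remaining 5 ft³)
31 ft³ → storage unit 2 (remaining 20 ft³)
30 ft³ → storage unit 3 (remaining 26 ft³)
26 ft³ → storage unit 1 (remaining 0 ft³)
25 ft³ → storage unit 3 (remaining 1 ft³)
16 ft³ → storage unit 2 (remaining 4 ft³)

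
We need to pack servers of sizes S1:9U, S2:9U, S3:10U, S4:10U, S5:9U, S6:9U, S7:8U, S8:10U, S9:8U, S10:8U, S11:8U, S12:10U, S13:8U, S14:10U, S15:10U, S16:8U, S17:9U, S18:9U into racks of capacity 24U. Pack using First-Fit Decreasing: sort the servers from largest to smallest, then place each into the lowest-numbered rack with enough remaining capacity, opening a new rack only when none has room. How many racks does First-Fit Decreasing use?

Sorted descending: 10, 10, 10, 10, 10, 10, 9, 9, 9, 9, 9, 9, 8, 8, 8, 8, 8, 8.
rack 1: place 10U, 14U left
rack 1: place 10U, 4U left
rack 2: place 10U, 14U left
rack 2: place 10U, 4U left
rack 3: place 10U, 14U left
rack 3: place 10U, 4U left
rack 4: place 9U, 15U left
rack 4: place 9U, 6U left
rack 5: place 9U, 15U left
rack 5: place 9U, 6U left
rack 6: place 9U, 15U left
rack 6: place 9U, 6U left
rack 7: place 8U, 16U left
rack 7: place 8U, 8U left
rack 7: place 8U, 0U left
rack 8: place 8U, 16U left
rack 8: place 8U, 8U left
rack 8: place 8U, 0U left
Final racks: [10,10] [10,10] [10,10] [9,9] [9,9] [9,9] [8,8,8] [8,8,8].

8 racks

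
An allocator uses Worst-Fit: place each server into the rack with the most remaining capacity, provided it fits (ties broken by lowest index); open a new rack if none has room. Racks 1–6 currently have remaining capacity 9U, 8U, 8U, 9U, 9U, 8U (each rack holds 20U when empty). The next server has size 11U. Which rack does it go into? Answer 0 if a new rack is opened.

No rack has ≥ 11U free, so a new rack is opened.

0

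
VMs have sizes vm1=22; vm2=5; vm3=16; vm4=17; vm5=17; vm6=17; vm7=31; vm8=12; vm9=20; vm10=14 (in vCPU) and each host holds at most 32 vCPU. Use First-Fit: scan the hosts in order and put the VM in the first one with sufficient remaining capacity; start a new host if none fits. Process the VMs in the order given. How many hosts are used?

7 hosts

Put vm1 (22 vCPU) in host 1; 10 vCPU remain.
Put vm2 (5 vCPU) in host 1; 5 vCPU remain.
Put vm3 (16 vCPU) in host 2; 16 vCPU remain.
Put vm4 (17 vCPU) in host 3; 15 vCPU remain.
Put vm5 (17 vCPU) in host 4; 15 vCPU remain.
Put vm6 (17 vCPU) in host 5; 15 vCPU remain.
Put vm7 (31 vCPU) in host 6; 1 vCPU remain.
Put vm8 (12 vCPU) in host 2; 4 vCPU remain.
Put vm9 (20 vCPU) in host 7; 12 vCPU remain.
Put vm10 (14 vCPU) in host 3; 1 vCPU remain.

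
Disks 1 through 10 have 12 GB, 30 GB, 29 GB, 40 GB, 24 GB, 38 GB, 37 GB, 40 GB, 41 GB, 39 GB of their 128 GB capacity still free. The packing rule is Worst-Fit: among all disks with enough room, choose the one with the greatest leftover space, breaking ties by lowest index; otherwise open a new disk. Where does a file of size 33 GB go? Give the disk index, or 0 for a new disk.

Disks with room: disk 4 (40 GB), disk 6 (38 GB), disk 7 (37 GB), disk 8 (40 GB), disk 9 (41 GB), disk 10 (39 GB).
Most room is disk 9 with 41 GB free.

9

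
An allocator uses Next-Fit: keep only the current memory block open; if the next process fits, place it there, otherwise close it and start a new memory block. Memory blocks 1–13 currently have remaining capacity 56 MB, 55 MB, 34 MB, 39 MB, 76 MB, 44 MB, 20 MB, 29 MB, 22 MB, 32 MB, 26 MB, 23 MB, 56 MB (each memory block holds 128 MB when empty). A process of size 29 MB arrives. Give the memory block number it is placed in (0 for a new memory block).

13

Next-Fit only looks at memory block 13, which has 56 MB free.
29 MB fits there.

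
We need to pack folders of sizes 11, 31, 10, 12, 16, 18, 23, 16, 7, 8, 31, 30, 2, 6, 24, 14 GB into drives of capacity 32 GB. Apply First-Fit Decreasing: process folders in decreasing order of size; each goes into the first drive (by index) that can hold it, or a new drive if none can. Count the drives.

9

Sorted descending: 31, 31, 30, 24, 23, 18, 16, 16, 14, 12, 11, 10, 8, 7, 6, 2.
Put 31 GB in drive 1; 1 GB remain.
Put 31 GB in drive 2; 1 GB remain.
Put 30 GB in drive 3; 2 GB remain.
Put 24 GB in drive 4; 8 GB remain.
Put 23 GB in drive 5; 9 GB remain.
Put 18 GB in drive 6; 14 GB remain.
Put 16 GB in drive 7; 16 GB remain.
Put 16 GB in drive 7; 0 GB remain.
Put 14 GB in drive 6; 0 GB remain.
Put 12 GB in drive 8; 20 GB remain.
Put 11 GB in drive 8; 9 GB remain.
Put 10 GB in drive 9; 22 GB remain.
Put 8 GB in drive 4; 0 GB remain.
Put 7 GB in drive 5; 2 GB remain.
Put 6 GB in drive 8; 3 GB remain.
Put 2 GB in drive 3; 0 GB remain.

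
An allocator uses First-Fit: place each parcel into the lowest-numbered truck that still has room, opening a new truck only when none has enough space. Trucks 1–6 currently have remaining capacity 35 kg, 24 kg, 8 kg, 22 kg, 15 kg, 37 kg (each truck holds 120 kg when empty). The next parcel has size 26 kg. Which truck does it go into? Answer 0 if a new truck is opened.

1

Trucks with room: truck 1 (35 kg), truck 6 (37 kg).
The first with room is truck 1.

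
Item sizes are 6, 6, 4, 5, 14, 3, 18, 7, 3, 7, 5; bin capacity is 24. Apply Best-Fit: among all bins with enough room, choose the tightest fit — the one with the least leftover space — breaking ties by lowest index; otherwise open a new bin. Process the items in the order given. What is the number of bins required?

6 → bin 1 (remaining 18)
6 → bin 1 (remaining 12)
4 → bin 1 (remaining 8)
5 → bin 1 (remaining 3)
14 → bin 2 (remaining 10)
3 → bin 1 (remaining 0)
18 → bin 3 (remaining 6)
7 → bin 2 (remaining 3)
3 → bin 2 (remaining 0)
7 → bin 4 (remaining 17)
5 → bin 3 (remaining 1)
Final bins: [6,6,4,5,3] [14,7,3] [18,5] [7].

4 bins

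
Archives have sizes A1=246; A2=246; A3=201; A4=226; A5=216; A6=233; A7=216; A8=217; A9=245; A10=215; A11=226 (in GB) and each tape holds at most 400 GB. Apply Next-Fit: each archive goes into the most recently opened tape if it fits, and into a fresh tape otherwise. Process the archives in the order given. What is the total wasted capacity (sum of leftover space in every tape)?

A1 (246 GB) → tape 1 (remaining 154 GB)
A2 (246 GB) → tape 2 (remaining 154 GB)
A3 (201 GB) → tape 3 (remaining 199 GB)
A4 (226 GB) → tape 4 (remaining 174 GB)
A5 (216 GB) → tape 5 (remaining 184 GB)
A6 (233 GB) → tape 6 (remaining 167 GB)
A7 (216 GB) → tape 7 (remaining 184 GB)
A8 (217 GB) → tape 8 (remaining 183 GB)
A9 (245 GB) → tape 9 (remaining 155 GB)
A10 (215 GB) → tape 10 (remaining 185 GB)
A11 (226 GB) → tape 11 (remaining 174 GB)
11 tapes × 400 GB = 4400 GB; used 2487 GB; unused 1913 GB.

1913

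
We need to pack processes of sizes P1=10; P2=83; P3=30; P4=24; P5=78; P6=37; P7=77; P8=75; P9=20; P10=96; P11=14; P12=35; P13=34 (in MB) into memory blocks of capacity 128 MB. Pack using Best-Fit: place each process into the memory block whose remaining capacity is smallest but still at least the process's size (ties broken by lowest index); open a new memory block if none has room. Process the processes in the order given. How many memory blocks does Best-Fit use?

P1 (10 MB) → memory block 1 (remaining 118 MB)
P2 (83 MB) → memory block 1 (remaining 35 MB)
P3 (30 MB) → memory block 1 (remaining 5 MB)
P4 (24 MB) → memory block 2 (remaining 104 MB)
P5 (78 MB) → memory block 2 (remaining 26 MB)
P6 (37 MB) → memory block 3 (remaining 91 MB)
P7 (77 MB) → memory block 3 (remaining 14 MB)
P8 (75 MB) → memory block 4 (remaining 53 MB)
P9 (20 MB) → memory block 2 (remaining 6 MB)
P10 (96 MB) → memory block 5 (remaining 32 MB)
P11 (14 MB) → memory block 3 (remaining 0 MB)
P12 (35 MB) → memory block 4 (remaining 18 MB)
P13 (34 MB) → memory block 6 (remaining 94 MB)
Final memory blocks: [10,83,30] [24,78,20] [37,77,14] [75,35] [96] [34].

6 memory blocks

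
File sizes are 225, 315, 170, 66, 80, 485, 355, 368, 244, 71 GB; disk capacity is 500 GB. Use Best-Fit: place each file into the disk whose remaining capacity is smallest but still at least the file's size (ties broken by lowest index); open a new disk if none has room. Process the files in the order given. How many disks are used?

disk 1: place 225 GB, 275 GB left
disk 2: place 315 GB, 185 GB left
disk 2: place 170 GB, 15 GB left
disk 1: place 66 GB, 209 GB left
disk 1: place 80 GB, 129 GB left
disk 3: place 485 GB, 15 GB left
disk 4: place 355 GB, 145 GB left
disk 5: place 368 GB, 132 GB left
disk 6: place 244 GB, 256 GB left
disk 1: place 71 GB, 58 GB left
Final disks: [225,66,80,71] [315,170] [485] [355] [368] [244].

6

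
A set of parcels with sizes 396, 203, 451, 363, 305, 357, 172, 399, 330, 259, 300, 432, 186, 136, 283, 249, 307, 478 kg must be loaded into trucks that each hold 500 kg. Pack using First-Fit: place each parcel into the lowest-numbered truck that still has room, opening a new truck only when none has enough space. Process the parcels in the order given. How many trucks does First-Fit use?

396 kg → truck 1 (remaining 104 kg)
203 kg → truck 2 (remaining 297 kg)
451 kg → truck 3 (remaining 49 kg)
363 kg → truck 4 (remaining 137 kg)
305 kg → truck 5 (remaining 195 kg)
357 kg → truck 6 (remaining 143 kg)
172 kg → truck 2 (remaining 125 kg)
399 kg → truck 7 (remaining 101 kg)
330 kg → truck 8 (remaining 170 kg)
259 kg → truck 9 (remaining 241 kg)
300 kg → truck 10 (remaining 200 kg)
432 kg → truck 11 (remaining 68 kg)
186 kg → truck 5 (remaining 9 kg)
136 kg → truck 4 (remaining 1 kg)
283 kg → truck 12 (remaining 217 kg)
249 kg → truck 13 (remaining 251 kg)
307 kg → truck 14 (remaining 193 kg)
478 kg → truck 15 (remaining 22 kg)

15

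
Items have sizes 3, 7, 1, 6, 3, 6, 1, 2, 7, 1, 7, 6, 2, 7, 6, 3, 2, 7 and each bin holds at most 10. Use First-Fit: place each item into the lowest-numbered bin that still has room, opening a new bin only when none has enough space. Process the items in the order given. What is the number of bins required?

9 bins

3 → bin 1 (remaining 7)
7 → bin 1 (remaining 0)
1 → bin 2 (remaining 9)
6 → bin 2 (remaining 3)
3 → bin 2 (remaining 0)
6 → bin 3 (remaining 4)
1 → bin 3 (remaining 3)
2 → bin 3 (remaining 1)
7 → bin 4 (remaining 3)
1 → bin 3 (remaining 0)
7 → bin 5 (remaining 3)
6 → bin 6 (remaining 4)
2 → bin 4 (remaining 1)
7 → bin 7 (remaining 3)
6 → bin 8 (remaining 4)
3 → bin 5 (remaining 0)
2 → bin 6 (remaining 2)
7 → bin 9 (remaining 3)
Final bins: [3,7] [1,6,3] [6,1,2,1] [7,2] [7,3] [6,2] [7] [6] [7].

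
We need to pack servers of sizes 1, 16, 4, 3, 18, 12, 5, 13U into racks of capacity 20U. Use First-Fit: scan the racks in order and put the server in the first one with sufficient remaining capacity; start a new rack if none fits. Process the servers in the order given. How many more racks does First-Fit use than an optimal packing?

First-Fit: [1,16,3] [4,12] [18] [5,13] → 4 racks.
Total size 72U; any packing needs at least ⌈72/20⌉ = 4 racks.
So 4 is already optimal.

0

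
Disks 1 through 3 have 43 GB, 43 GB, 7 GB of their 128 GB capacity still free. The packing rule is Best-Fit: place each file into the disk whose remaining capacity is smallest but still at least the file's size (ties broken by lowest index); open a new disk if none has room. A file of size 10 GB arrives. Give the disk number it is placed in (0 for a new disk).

Disks with room: disk 1 (43 GB), disk 2 (43 GB).
Tightest fit is disk 1 with 43 GB free.

1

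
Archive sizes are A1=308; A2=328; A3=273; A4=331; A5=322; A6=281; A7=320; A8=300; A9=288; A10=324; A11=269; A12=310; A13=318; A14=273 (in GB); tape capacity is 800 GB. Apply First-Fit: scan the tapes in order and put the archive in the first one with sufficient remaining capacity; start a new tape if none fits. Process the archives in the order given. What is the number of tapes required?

7

tape 1: place A1 (308 GB), 492 GB left
tape 1: place A2 (328 GB), 164 GB left
tape 2: place A3 (273 GB), 527 GB left
tape 2: place A4 (331 GB), 196 GB left
tape 3: place A5 (322 GB), 478 GB left
tape 3: place A6 (281 GB), 197 GB left
tape 4: place A7 (320 GB), 480 GB left
tape 4: place A8 (300 GB), 180 GB left
tape 5: place A9 (288 GB), 512 GB left
tape 5: place A10 (324 GB), 188 GB left
tape 6: place A11 (269 GB), 531 GB left
tape 6: place A12 (310 GB), 221 GB left
tape 7: place A13 (318 GB), 482 GB left
tape 7: place A14 (273 GB), 209 GB left
Final tapes: [308,328] [273,331] [322,281] [320,300] [288,324] [269,310] [318,273].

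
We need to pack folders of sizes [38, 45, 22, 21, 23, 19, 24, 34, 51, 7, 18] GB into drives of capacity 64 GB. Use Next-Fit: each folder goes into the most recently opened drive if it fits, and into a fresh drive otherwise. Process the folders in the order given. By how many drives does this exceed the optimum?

2

Next-Fit: [38] [45] [22,21] [23,19] [24,34] [51,7] [18] → 7 drives.
Total size 302 GB; any packing needs at least ⌈302/64⌉ = 5 drives.
An optimal packing achieves that bound: [51,7] [45,19] [38,24] [34,23] [22,21,18] → 5 drives.
Excess: 7 − 5 = 2.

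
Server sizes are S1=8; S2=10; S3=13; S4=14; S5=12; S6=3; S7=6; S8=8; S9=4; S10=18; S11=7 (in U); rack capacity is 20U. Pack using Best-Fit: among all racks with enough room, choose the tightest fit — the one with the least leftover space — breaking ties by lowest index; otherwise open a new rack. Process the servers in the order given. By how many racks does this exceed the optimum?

0

Best-Fit: [8,10] [13,6] [14,3] [12,8] [4,7] [18] → 6 racks.
Total size 103U; any packing needs at least ⌈103/20⌉ = 6 racks.
So 6 is already optimal.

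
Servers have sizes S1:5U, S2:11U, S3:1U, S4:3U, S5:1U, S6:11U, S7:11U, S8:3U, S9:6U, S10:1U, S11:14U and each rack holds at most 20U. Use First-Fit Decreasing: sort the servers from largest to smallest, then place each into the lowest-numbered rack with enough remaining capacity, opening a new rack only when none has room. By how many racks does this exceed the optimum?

0

First-Fit Decreasing: [14,6] [11,5,3,1] [11,3,1,1] [11] → 4 racks.
Total size 67U; any packing needs at least ⌈67/20⌉ = 4 racks.
So 4 is already optimal.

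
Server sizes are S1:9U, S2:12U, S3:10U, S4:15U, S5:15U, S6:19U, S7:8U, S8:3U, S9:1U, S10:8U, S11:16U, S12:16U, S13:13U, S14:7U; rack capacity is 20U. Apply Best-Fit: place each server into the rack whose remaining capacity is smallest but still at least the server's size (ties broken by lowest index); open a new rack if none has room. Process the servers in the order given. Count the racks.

9 racks

S1 (9U) → rack 1 (remaining 11U)
S2 (12U) → rack 2 (remaining 8U)
S3 (10U) → rack 1 (remaining 1U)
S4 (15U) → rack 3 (remaining 5U)
S5 (15U) → rack 4 (remaining 5U)
S6 (19U) → rack 5 (remaining 1U)
S7 (8U) → rack 2 (remaining 0U)
S8 (3U) → rack 3 (remaining 2U)
S9 (1U) → rack 1 (remaining 0U)
S10 (8U) → rack 6 (remaining 12U)
S11 (16U) → rack 7 (remaining 4U)
S12 (16U) → rack 8 (remaining 4U)
S13 (13U) → rack 9 (remaining 7U)
S14 (7U) → rack 9 (remaining 0U)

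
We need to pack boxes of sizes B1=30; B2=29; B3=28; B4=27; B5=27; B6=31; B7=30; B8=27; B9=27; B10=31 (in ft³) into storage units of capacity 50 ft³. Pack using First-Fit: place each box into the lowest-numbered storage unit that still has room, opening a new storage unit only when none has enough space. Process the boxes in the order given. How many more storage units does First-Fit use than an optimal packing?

0

First-Fit: [30] [29] [28] [27] [27] [31] [30] [27] [27] [31] → 10 storage units.
10 boxes exceed 25 ft³ (half the capacity), and no two of those can share a storage unit, so at least 10 storage units are needed.
So 10 is already optimal.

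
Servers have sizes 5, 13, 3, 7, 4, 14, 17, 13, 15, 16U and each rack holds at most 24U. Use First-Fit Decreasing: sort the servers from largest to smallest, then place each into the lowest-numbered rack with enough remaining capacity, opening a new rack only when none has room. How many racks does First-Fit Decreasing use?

Sorted descending: 17, 16, 15, 14, 13, 13, 7, 5, 4, 3.
Put 17U in rack 1; 7U remain.
Put 16U in rack 2; 8U remain.
Put 15U in rack 3; 9U remain.
Put 14U in rack 4; 10U remain.
Put 13U in rack 5; 11U remain.
Put 13U in rack 6; 11U remain.
Put 7U in rack 1; 0U remain.
Put 5U in rack 2; 3U remain.
Put 4U in rack 3; 5U remain.
Put 3U in rack 2; 0U remain.

6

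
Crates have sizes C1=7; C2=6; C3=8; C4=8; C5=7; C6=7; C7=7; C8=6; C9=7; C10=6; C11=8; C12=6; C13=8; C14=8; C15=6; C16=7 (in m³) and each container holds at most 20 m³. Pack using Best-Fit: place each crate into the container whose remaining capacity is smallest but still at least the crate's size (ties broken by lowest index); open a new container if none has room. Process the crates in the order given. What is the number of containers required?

container 1: place C1 (7 m³), 13 m³ left
container 1: place C2 (6 m³), 7 m³ left
container 2: place C3 (8 m³), 12 m³ left
container 2: place C4 (8 m³), 4 m³ left
container 1: place C5 (7 m³), 0 m³ left
container 3: place C6 (7 m³), 13 m³ left
container 3: place C7 (7 m³), 6 m³ left
container 3: place C8 (6 m³), 0 m³ left
container 4: place C9 (7 m³), 13 m³ left
container 4: place C10 (6 m³), 7 m³ left
container 5: place C11 (8 m³), 12 m³ left
container 4: place C12 (6 m³), 1 m³ left
container 5: place C13 (8 m³), 4 m³ left
container 6: place C14 (8 m³), 12 m³ left
container 6: place C15 (6 m³), 6 m³ left
container 7: place C16 (7 m³), 13 m³ left
Final containers: [7,6,7] [8,8] [7,7,6] [7,6,6] [8,8] [8,6] [7].

7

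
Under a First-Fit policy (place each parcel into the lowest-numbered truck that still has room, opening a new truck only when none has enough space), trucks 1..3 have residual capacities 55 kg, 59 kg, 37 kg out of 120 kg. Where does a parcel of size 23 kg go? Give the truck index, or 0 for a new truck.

Trucks with room: truck 1 (55 kg), truck 2 (59 kg), truck 3 (37 kg).
The first with room is truck 1.

1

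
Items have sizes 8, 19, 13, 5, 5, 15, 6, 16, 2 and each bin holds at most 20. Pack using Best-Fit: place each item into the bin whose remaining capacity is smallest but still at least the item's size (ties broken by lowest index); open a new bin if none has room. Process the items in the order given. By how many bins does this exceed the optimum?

0

Best-Fit: [8,5,6] [19] [13,5,2] [15] [16] → 5 bins.
Total size 89; any packing needs at least ⌈89/20⌉ = 5 bins.
So 5 is already optimal.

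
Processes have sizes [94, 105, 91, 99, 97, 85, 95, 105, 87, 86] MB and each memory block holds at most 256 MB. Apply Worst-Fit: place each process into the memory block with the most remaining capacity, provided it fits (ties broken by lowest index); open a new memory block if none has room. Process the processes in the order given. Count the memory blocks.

5 memory blocks

Put 94 MB in memory block 1; 162 MB remain.
Put 105 MB in memory block 1; 57 MB remain.
Put 91 MB in memory block 2; 165 MB remain.
Put 99 MB in memory block 2; 66 MB remain.
Put 97 MB in memory block 3; 159 MB remain.
Put 85 MB in memory block 3; 74 MB remain.
Put 95 MB in memory block 4; 161 MB remain.
Put 105 MB in memory block 4; 56 MB remain.
Put 87 MB in memory block 5; 169 MB remain.
Put 86 MB in memory block 5; 83 MB remain.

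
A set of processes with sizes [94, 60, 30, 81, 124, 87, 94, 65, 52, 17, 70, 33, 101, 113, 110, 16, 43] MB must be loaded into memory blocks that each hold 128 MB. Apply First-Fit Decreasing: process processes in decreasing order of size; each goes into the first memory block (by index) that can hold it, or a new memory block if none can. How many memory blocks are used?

Sorted descending: 124, 113, 110, 101, 94, 94, 87, 81, 70, 65, 60, 52, 43, 33, 30, 17, 16.
124 MB → memory block 1 (remaining 4 MB)
113 MB → memory block 2 (remaining 15 MB)
110 MB → memory block 3 (remaining 18 MB)
101 MB → memory block 4 (remaining 27 MB)
94 MB → memory block 5 (remaining 34 MB)
94 MB → memory block 6 (remaining 34 MB)
87 MB → memory block 7 (remaining 41 MB)
81 MB → memory block 8 (remaining 47 MB)
70 MB → memory block 9 (remaining 58 MB)
65 MB → memory block 10 (remaining 63 MB)
60 MB → memory block 10 (remaining 3 MB)
52 MB → memory block 9 (remaining 6 MB)
43 MB → memory block 8 (remaining 4 MB)
33 MB → memory block 5 (remaining 1 MB)
30 MB → memory block 6 (remaining 4 MB)
17 MB → memory block 3 (remaining 1 MB)
16 MB → memory block 4 (remaining 11 MB)

10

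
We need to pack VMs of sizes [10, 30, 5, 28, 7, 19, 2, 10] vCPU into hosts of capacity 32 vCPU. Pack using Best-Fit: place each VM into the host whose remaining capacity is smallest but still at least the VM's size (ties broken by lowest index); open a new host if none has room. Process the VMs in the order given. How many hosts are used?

4 hosts

host 1: place 10 vCPU, 22 vCPU left
host 2: place 30 vCPU, 2 vCPU left
host 1: place 5 vCPU, 17 vCPU left
host 3: place 28 vCPU, 4 vCPU left
host 1: place 7 vCPU, 10 vCPU left
host 4: place 19 vCPU, 13 vCPU left
host 2: place 2 vCPU, 0 vCPU left
host 1: place 10 vCPU, 0 vCPU left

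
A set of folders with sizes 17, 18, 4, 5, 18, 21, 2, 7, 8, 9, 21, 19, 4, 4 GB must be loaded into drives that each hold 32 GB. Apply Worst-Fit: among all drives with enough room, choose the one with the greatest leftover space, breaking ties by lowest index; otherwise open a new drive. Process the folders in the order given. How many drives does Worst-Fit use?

6

Put 17 GB in drive 1; 15 GB remain.
Put 18 GB in drive 2; 14 GB remain.
Put 4 GB in drive 1; 11 GB remain.
Put 5 GB in drive 2; 9 GB remain.
Put 18 GB in drive 3; 14 GB remain.
Put 21 GB in drive 4; 11 GB remain.
Put 2 GB in drive 3; 12 GB remain.
Put 7 GB in drive 3; 5 GB remain.
Put 8 GB in drive 1; 3 GB remain.
Put 9 GB in drive 4; 2 GB remain.
Put 21 GB in drive 5; 11 GB remain.
Put 19 GB in drive 6; 13 GB remain.
Put 4 GB in drive 6; 9 GB remain.
Put 4 GB in drive 5; 7 GB remain.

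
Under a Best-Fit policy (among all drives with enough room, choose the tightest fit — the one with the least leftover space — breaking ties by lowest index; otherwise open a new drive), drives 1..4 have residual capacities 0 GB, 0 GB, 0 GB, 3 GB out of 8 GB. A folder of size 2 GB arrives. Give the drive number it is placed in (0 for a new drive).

Drives with room: drive 4 (3 GB).
Tightest fit is drive 4 with 3 GB free.

4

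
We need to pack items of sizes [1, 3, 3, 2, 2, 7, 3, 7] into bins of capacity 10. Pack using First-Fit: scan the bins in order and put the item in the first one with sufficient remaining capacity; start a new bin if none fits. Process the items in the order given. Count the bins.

3

1 → bin 1 (remaining 9)
3 → bin 1 (remaining 6)
3 → bin 1 (remaining 3)
2 → bin 1 (remaining 1)
2 → bin 2 (remaining 8)
7 → bin 2 (remaining 1)
3 → bin 3 (remaining 7)
7 → bin 3 (remaining 0)
Final bins: [1,3,3,2] [2,7] [3,7].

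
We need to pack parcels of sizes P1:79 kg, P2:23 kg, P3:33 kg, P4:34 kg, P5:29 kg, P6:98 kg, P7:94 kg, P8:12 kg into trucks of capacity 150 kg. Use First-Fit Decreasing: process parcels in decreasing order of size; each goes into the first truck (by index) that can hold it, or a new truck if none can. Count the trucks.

3 trucks

Sorted descending: 98, 94, 79, 34, 33, 29, 23, 12.
Put 98 kg in truck 1; 52 kg remain.
Put 94 kg in truck 2; 56 kg remain.
Put 79 kg in truck 3; 71 kg remain.
Put 34 kg in truck 1; 18 kg remain.
Put 33 kg in truck 2; 23 kg remain.
Put 29 kg in truck 3; 42 kg remain.
Put 23 kg in truck 2; 0 kg remain.
Put 12 kg in truck 1; 6 kg remain.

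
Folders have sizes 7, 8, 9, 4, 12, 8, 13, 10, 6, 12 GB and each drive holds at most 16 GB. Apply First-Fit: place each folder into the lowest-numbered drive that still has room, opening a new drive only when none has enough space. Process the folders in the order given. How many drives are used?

7 drives

drive 1: place 7 GB, 9 GB left
drive 1: place 8 GB, 1 GB left
drive 2: place 9 GB, 7 GB left
drive 2: place 4 GB, 3 GB left
drive 3: place 12 GB, 4 GB left
drive 4: place 8 GB, 8 GB left
drive 5: place 13 GB, 3 GB left
drive 6: place 10 GB, 6 GB left
drive 4: place 6 GB, 2 GB left
drive 7: place 12 GB, 4 GB left
Final drives: [7,8] [9,4] [12] [8,6] [13] [10] [12].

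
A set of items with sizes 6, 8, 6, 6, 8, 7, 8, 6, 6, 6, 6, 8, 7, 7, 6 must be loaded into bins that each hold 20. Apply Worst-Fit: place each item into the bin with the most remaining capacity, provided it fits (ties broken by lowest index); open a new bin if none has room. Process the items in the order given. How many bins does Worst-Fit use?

bin 1: place 6, 14 left
bin 1: place 8, 6 left
bin 1: place 6, 0 left
bin 2: place 6, 14 left
bin 2: place 8, 6 left
bin 3: place 7, 13 left
bin 3: place 8, 5 left
bin 2: place 6, 0 left
bin 4: place 6, 14 left
bin 4: place 6, 8 left
bin 4: place 6, 2 left
bin 5: place 8, 12 left
bin 5: place 7, 5 left
bin 6: place 7, 13 left
bin 6: place 6, 7 left

6 bins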